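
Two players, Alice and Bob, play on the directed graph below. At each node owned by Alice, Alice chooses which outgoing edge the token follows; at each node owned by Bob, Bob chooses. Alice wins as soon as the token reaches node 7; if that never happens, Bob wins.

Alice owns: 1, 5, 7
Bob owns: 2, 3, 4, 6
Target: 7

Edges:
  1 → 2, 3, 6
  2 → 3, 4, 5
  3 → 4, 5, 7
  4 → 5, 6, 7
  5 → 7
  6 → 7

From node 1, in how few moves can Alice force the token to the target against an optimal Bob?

A0 = {7}
A1: add {5, 6} — 5 (Alice) has 5→7; 6 (Bob): all of {7} already in.
A2: add {1, 4} — 1 (Alice) has 1→6; 4 (Bob): all of {5, 6, 7} already in.
1 enters the attractor at level 2, so Alice can force the target in 2 moves from there.

2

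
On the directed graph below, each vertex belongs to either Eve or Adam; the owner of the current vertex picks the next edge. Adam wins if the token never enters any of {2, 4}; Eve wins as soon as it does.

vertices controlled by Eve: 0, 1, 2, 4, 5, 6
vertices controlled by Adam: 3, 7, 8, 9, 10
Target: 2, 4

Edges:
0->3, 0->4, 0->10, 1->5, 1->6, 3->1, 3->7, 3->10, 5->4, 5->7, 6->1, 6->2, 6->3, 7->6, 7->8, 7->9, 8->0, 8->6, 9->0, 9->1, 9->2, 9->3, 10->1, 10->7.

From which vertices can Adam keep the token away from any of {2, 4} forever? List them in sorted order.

A0 = {2, 4}
A1: add {0, 5, 6} — 0 (Eve) has 0→4; 5 (Eve) has 5→4; 6 (Eve) has 6→2.
A2: add {1, 8} — 1 (Eve) has 1→5; 8 (Adam): all of {0, 6} already in.
A3 = A2; e.g. 3 (Adam) can still go to 7. Fixed point.
Eve's attractor = {0, 1, 2, 4, 5, 6, 8}; Adam avoids the target exactly from the complement.

3, 7, 9, 10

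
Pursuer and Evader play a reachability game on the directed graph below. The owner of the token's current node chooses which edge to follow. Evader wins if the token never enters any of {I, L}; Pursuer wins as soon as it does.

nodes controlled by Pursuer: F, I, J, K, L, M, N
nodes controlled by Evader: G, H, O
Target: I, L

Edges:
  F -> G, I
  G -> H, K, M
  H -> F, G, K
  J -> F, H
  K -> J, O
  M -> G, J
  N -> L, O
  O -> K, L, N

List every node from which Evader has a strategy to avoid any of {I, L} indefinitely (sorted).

A0 = {I, L}
A1: add {F, N} — F (Pursuer) has F→I; N (Pursuer) has N→L.
A2: add {J} — J (Pursuer) has J→F.
A3: add {K, M} — K (Pursuer) has K→J; M (Pursuer) has M→J.
A4: add {O} — O (Evader): all of {K, L, N} already in.
A5 = A4; e.g. G (Evader) can still go to H. Fixed point.
Pursuer's attractor = {F, I, J, K, L, M, N, O}; Evader avoids the target exactly from the complement.

G, H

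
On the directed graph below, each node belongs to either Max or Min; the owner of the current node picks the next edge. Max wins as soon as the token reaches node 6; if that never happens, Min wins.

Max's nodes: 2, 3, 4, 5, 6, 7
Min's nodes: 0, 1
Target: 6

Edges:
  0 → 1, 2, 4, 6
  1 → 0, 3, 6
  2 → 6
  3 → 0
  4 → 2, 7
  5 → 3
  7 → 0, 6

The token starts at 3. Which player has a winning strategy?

A0 = {6}
A1: add {2, 7} — 2 (Max) has 2→6; 7 (Max) has 7→6.
A2: add {4} — 4 (Max) has 4→2.
A3 = A2; e.g. 0 (Min) can still go to 1. Fixed point.
3 never enters the attractor, so Min can avoid the target forever.

Min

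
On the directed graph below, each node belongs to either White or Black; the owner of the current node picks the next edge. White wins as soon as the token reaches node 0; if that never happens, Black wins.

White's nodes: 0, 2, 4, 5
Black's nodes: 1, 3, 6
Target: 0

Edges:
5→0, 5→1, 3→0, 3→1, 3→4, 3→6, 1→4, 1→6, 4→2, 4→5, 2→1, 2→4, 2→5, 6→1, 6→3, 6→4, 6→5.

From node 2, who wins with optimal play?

A0 = {0}
A1: add {5} — 5 (White) has 5→0.
A2: add {2, 4} — 2 (White) has 2→5; 4 (White) has 4→5.
A3 = A2; e.g. 1 (Black) can still go to 6. Fixed point.
2 ∈ A2, so White can force the target.

White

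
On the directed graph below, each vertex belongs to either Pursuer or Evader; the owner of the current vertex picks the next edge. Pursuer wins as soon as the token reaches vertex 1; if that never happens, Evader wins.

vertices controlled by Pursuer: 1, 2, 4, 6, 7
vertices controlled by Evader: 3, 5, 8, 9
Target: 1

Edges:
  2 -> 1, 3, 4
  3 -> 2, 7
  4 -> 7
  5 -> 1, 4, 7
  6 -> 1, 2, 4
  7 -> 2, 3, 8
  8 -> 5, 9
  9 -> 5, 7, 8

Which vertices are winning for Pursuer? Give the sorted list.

A0 = {1}
A1: add {2, 6} — 2 (Pursuer) has 2→1; 6 (Pursuer) has 6→1.
A2: add {7} — 7 (Pursuer) has 7→2.
A3: add {3, 4} — 3 (Evader): all of {2, 7} already in; 4 (Pursuer) has 4→7.
A4: add {5} — 5 (Evader): all of {1, 4, 7} already in.
A5 = A4; e.g. 8 (Evader) can still go to 9. Fixed point.
Pursuer's winning region = {1, 2, 3, 4, 5, 6, 7}.

1, 2, 3, 4, 5, 6, 7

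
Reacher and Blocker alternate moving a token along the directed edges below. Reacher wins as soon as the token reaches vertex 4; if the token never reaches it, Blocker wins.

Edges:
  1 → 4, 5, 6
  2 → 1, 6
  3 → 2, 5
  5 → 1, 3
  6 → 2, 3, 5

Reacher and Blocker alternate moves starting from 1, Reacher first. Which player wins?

Reacher

Track states (vertex, player-to-move).
A0 = {(4,Reacher), (4,Blocker)}
A1: add {(1,Reacher)}.
(1,Reacher) ∈ A1 ⇒ Reacher forces the target.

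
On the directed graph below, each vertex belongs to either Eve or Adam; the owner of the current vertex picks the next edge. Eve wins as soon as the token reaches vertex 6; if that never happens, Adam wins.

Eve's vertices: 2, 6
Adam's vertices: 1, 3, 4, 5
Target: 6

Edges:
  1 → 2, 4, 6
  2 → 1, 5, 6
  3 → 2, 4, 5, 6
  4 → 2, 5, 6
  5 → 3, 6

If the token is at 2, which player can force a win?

Eve

A0 = {6}
A1: add {2} — 2 (Eve) has 2→6.
A2 = A1; e.g. 1 (Adam) can still go to 4. Fixed point.
2 ∈ A1, so Eve can force the target.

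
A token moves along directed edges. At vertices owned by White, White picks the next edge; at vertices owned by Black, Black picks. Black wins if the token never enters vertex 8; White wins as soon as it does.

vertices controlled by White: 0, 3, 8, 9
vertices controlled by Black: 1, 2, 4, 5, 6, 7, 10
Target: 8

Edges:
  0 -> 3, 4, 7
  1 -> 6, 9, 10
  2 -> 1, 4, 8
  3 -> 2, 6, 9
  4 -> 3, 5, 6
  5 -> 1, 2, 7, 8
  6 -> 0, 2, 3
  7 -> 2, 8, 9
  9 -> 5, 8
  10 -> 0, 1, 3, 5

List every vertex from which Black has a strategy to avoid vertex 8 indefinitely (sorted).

A0 = {8}
A1: add {9} — 9 (White) has 9→8.
A2: add {3} — 3 (White) has 3→9.
A3: add {0} — 0 (White) has 0→3.
A4 = A3; e.g. 1 (Black) can still go to 6. Fixed point.
White's attractor = {0, 3, 8, 9}; Black avoids the target exactly from the complement.

1, 2, 4, 5, 6, 7, 10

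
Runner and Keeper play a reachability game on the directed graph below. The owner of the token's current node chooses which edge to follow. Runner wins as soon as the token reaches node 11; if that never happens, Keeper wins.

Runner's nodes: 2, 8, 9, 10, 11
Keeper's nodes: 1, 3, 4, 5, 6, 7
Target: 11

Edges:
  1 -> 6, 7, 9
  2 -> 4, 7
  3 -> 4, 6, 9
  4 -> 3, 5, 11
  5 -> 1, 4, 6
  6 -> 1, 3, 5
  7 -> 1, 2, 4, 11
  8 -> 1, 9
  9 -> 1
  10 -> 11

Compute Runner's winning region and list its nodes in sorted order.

A0 = {11}
A1: add {10} — 10 (Runner) has 10→11.
A2 = A1; e.g. 1 (Keeper) can still go to 6. Fixed point.
Runner's winning region = {10, 11}.

10, 11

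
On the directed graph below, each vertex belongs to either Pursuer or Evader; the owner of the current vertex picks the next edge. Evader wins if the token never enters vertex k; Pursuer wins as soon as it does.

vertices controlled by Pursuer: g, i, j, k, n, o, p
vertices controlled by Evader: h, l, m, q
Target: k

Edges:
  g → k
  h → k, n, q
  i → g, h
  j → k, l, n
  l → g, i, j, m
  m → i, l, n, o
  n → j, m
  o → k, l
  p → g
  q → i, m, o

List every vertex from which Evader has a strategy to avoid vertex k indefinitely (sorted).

h, l, m, q

A0 = {k}
A1: add {g, j, o} — g (Pursuer) has g→k; j (Pursuer) has j→k; o (Pursuer) has o→k.
A2: add {i, n, p} — i (Pursuer) has i→g; n (Pursuer) has n→j; p (Pursuer) has p→g.
A3 = A2; e.g. h (Evader) can still go to q. Fixed point.
Pursuer's attractor = {g, i, j, k, n, o, p}; Evader avoids the target exactly from the complement.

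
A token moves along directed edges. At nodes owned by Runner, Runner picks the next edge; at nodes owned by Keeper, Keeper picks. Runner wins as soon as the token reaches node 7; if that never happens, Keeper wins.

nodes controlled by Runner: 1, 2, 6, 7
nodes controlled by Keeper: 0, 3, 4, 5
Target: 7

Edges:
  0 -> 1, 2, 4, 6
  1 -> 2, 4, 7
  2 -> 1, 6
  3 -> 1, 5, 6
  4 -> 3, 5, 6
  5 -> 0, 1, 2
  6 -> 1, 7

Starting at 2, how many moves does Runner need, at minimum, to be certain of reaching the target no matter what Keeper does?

2

A0 = {7}
A1: add {1, 6} — 1 (Runner) has 1→7; 6 (Runner) has 6→7.
A2: add {2} — 2 (Runner) has 2→1.
A3 = A2; e.g. 0 (Keeper) can still go to 4. Fixed point.
2 enters the attractor at level 2, so Runner can force the target in 2 moves from there.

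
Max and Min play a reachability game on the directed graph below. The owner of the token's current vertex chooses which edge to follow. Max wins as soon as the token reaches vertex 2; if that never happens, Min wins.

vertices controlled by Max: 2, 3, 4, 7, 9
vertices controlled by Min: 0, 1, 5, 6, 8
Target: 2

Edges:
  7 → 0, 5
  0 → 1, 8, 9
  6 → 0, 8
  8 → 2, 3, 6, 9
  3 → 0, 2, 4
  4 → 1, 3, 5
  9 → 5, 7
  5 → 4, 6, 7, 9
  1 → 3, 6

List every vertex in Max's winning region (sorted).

2, 3, 4

A0 = {2}
A1: add {3} — 3 (Max) has 3→2.
A2: add {4} — 4 (Max) has 4→3.
A3 = A2; e.g. 0 (Min) can still go to 1. Fixed point.
Max's winning region = {2, 3, 4}.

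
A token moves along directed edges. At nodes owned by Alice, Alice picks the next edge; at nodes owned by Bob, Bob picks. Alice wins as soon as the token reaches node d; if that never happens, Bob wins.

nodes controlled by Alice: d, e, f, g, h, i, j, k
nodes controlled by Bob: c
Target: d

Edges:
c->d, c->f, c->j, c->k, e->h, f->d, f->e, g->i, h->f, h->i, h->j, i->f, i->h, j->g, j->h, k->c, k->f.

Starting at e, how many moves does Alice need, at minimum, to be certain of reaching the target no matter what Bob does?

3

A0 = {d}
A1: add {f} — f (Alice) has f→d.
A2: add {h, i, k} — h (Alice) has h→f; i (Alice) has i→f; k (Alice) has k→f.
A3: add {e, g, j} — e (Alice) has e→h; g (Alice) has g→i; j (Alice) has j→h.
e enters the attractor at level 3, so Alice can force the target in 3 moves from there.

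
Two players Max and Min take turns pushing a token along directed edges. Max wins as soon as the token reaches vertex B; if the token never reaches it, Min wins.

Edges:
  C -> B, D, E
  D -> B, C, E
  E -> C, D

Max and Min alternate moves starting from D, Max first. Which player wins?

Max

Track states (vertex, player-to-move).
A0 = {(B,Max), (B,Min)}
A1: add {(C,Max), (D,Max)}.
(D,Max) ∈ A1 ⇒ Max forces the target.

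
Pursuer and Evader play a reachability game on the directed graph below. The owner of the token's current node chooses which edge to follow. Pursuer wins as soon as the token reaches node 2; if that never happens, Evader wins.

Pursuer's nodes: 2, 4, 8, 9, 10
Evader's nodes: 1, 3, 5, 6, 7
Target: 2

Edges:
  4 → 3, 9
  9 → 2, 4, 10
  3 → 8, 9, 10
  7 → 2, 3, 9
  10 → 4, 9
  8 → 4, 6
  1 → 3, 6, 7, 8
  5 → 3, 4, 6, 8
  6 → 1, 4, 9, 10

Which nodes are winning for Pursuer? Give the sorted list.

A0 = {2}
A1: add {9} — 9 (Pursuer) has 9→2.
A2: add {4, 10} — 4 (Pursuer) has 4→9; 10 (Pursuer) has 10→9.
A3: add {8} — 8 (Pursuer) has 8→4.
A4: add {3} — 3 (Evader): all of {8, 9, 10} already in.
A5: add {7} — 7 (Evader): all of {2, 3, 9} already in.
A6 = A5; e.g. 1 (Evader) can still go to 6. Fixed point.
Pursuer's winning region = {2, 3, 4, 7, 8, 9, 10}.

2, 3, 4, 7, 8, 9, 10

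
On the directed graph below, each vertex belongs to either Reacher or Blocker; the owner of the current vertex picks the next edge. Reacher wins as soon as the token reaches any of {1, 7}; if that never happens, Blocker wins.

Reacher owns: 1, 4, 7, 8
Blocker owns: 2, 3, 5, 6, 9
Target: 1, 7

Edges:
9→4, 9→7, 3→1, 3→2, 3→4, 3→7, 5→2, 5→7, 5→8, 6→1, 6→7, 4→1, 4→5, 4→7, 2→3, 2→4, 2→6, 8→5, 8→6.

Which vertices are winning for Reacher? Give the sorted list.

1, 4, 6, 7, 8, 9

A0 = {1, 7}
A1: add {4, 6} — 4 (Reacher) has 4→1; 6 (Blocker): all of {1, 7} already in.
A2: add {8, 9} — 8 (Reacher) has 8→6; 9 (Blocker): all of {4, 7} already in.
A3 = A2; e.g. 2 (Blocker) can still go to 3. Fixed point.
Reacher's winning region = {1, 4, 6, 7, 8, 9}.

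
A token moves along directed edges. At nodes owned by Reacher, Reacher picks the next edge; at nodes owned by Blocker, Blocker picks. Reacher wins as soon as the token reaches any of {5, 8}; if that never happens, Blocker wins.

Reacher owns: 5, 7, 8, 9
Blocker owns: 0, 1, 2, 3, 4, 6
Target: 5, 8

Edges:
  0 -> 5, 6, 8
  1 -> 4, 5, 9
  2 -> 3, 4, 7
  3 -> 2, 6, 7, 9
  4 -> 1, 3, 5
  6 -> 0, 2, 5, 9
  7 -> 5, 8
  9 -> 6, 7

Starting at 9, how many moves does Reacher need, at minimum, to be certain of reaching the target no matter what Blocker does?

A0 = {5, 8}
A1: add {7} — 7 (Reacher) has 7→5.
A2: add {9} — 9 (Reacher) has 9→7.
A3 = A2; e.g. 0 (Blocker) can still go to 6. Fixed point.
9 enters the attractor at level 2, so Reacher can force the target in 2 moves from there.

2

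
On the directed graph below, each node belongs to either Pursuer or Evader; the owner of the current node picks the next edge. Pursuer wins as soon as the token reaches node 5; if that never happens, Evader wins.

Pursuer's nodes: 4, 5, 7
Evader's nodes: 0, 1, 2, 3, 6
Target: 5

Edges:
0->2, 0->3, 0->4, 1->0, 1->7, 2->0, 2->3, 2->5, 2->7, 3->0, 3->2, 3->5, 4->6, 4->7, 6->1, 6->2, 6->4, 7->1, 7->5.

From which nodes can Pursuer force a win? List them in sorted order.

4, 5, 7

A0 = {5}
A1: add {7} — 7 (Pursuer) has 7→5.
A2: add {4} — 4 (Pursuer) has 4→7.
A3 = A2; e.g. 0 (Evader) can still go to 2. Fixed point.
Pursuer's winning region = {4, 5, 7}.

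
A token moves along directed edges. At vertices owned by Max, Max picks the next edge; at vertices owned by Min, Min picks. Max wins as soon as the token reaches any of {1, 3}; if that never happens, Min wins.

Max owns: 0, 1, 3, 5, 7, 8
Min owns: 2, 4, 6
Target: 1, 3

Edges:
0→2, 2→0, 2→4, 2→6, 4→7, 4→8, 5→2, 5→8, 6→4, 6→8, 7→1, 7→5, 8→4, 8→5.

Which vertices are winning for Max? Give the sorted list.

1, 3, 7

A0 = {1, 3}
A1: add {7} — 7 (Max) has 7→1.
A2 = A1; e.g. 0 (Max) has no edge into A1. Fixed point.
Max's winning region = {1, 3, 7}.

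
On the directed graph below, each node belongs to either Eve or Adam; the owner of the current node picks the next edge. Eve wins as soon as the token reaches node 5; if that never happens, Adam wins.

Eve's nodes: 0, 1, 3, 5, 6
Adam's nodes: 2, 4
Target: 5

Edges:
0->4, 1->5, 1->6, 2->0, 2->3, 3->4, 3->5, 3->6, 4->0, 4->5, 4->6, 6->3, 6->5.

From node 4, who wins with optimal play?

A0 = {5}
A1: add {1, 3, 6} — 1 (Eve) has 1→5; 3 (Eve) has 3→5; 6 (Eve) has 6→5.
A2 = A1; e.g. 0 (Eve) has no edge into A1. Fixed point.
4 never enters the attractor, so Adam can avoid the target forever.

Adam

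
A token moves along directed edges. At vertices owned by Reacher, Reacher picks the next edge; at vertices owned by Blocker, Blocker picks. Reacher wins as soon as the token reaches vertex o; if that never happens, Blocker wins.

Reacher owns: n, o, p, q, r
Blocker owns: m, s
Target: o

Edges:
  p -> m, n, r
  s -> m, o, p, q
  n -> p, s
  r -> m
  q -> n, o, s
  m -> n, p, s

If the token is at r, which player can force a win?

Blocker

A0 = {o}
A1: add {q} — q (Reacher) has q→o.
A2 = A1; e.g. m (Blocker) can still go to n. Fixed point.
r never enters the attractor, so Blocker can avoid the target forever.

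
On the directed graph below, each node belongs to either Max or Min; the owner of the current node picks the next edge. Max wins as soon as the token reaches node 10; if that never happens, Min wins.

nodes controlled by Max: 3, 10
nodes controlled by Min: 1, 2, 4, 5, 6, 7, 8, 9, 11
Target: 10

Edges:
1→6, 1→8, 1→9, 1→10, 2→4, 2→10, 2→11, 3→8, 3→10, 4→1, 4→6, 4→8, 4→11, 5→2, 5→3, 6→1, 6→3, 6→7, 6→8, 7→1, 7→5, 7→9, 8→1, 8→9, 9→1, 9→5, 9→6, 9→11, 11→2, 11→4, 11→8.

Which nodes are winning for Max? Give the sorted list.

A0 = {10}
A1: add {3} — 3 (Max) has 3→10.
A2 = A1; e.g. 1 (Min) can still go to 6. Fixed point.
Max's winning region = {3, 10}.

3, 10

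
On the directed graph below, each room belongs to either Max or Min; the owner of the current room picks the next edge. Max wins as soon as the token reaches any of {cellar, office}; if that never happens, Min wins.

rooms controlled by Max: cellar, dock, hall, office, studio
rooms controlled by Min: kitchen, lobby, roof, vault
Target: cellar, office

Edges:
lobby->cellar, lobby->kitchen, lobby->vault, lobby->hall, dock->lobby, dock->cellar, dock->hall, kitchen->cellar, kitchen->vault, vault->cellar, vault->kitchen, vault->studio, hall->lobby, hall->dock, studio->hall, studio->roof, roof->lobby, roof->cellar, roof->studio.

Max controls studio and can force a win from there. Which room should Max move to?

hall

A0 = {cellar, office}
A1: add {dock} — dock (Max) has dock→cellar.
A2: add {hall} — hall (Max) has hall→dock.
A3: add {studio} — studio (Max) has studio→hall.
A4 = A3; e.g. lobby (Min) can still go to kitchen. Fixed point.
From studio, successor hall is in the attractor (rank 2); the other successor roof is not.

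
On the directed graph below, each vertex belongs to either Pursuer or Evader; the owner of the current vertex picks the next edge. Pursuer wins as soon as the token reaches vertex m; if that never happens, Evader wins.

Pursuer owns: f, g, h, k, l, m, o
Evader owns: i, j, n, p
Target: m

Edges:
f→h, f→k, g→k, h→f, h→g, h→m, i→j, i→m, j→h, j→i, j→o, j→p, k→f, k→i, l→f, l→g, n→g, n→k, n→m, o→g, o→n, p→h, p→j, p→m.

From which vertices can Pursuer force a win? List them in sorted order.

f, g, h, k, l, m, n, o

A0 = {m}
A1: add {h} — h (Pursuer) has h→m.
A2: add {f} — f (Pursuer) has f→h.
A3: add {k, l} — k (Pursuer) has k→f; l (Pursuer) has l→f.
A4: add {g} — g (Pursuer) has g→k.
A5: add {n, o} — n (Evader): all of {g, k, m} already in; o (Pursuer) has o→g.
A6 = A5; e.g. i (Evader) can still go to j. Fixed point.
Pursuer's winning region = {f, g, h, k, l, m, n, o}.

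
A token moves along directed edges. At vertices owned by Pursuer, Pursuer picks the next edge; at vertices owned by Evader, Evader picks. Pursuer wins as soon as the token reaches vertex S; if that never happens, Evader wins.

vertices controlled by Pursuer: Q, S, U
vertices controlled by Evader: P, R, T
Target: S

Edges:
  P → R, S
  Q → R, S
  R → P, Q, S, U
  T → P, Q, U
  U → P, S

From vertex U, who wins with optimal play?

Pursuer

A0 = {S}
A1: add {Q, U} — Q (Pursuer) has Q→S; U (Pursuer) has U→S.
A2 = A1; e.g. P (Evader) can still go to R. Fixed point.
U ∈ A1, so Pursuer can force the target.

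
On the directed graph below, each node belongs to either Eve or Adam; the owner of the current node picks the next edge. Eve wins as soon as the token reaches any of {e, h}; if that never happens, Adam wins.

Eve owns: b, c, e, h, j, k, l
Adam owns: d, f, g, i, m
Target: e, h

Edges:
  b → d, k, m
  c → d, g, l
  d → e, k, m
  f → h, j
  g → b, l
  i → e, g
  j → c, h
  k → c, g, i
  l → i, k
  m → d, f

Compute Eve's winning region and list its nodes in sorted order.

A0 = {e, h}
A1: add {j} — j (Eve) has j→h.
A2: add {f} — f (Adam): all of {h, j} already in.
A3 = A2; e.g. b (Eve) has no edge into A2. Fixed point.
Eve's winning region = {e, f, h, j}.

e, f, h, j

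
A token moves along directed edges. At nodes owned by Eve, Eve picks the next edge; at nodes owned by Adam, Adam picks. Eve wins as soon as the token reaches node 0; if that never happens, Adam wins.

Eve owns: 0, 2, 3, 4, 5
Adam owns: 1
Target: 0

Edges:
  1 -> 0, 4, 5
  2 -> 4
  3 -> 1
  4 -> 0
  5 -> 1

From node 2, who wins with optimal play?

A0 = {0}
A1: add {4} — 4 (Eve) has 4→0.
A2: add {2} — 2 (Eve) has 2→4.
A3 = A2; e.g. 1 (Adam) can still go to 5. Fixed point.
2 ∈ A2, so Eve can force the target.

Eve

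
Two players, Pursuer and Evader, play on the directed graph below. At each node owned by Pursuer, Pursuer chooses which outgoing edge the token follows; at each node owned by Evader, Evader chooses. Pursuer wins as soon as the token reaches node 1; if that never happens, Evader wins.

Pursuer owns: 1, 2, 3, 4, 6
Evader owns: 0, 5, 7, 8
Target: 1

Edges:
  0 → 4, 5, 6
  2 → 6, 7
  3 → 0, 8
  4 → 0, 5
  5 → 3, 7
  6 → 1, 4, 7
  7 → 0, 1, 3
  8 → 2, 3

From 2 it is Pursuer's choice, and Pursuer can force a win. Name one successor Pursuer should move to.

6

A0 = {1}
A1: add {6} — 6 (Pursuer) has 6→1.
A2: add {2} — 2 (Pursuer) has 2→6.
A3 = A2; e.g. 0 (Evader) can still go to 4. Fixed point.
From 2, successor 6 is in the attractor (rank 1); the other successor 7 is not.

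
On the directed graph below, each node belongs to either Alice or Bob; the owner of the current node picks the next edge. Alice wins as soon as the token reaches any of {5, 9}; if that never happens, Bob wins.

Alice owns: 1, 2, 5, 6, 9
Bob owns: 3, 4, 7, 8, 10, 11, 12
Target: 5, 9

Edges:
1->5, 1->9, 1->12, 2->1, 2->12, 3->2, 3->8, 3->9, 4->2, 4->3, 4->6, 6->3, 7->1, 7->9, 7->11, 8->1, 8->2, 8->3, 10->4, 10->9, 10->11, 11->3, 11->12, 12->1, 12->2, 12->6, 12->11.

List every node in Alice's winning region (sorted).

A0 = {5, 9}
A1: add {1} — 1 (Alice) has 1→5.
A2: add {2} — 2 (Alice) has 2→1.
A3 = A2; e.g. 3 (Bob) can still go to 8. Fixed point.
Alice's winning region = {1, 2, 5, 9}.

1, 2, 5, 9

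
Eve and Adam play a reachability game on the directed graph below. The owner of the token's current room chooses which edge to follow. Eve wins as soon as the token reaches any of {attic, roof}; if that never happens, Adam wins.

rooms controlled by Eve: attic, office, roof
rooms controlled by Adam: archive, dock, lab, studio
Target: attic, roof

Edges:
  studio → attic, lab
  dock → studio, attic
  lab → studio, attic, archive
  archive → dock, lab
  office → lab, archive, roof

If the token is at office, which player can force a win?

A0 = {attic, roof}
A1: add {office} — office (Eve) has office→roof.
A2 = A1; e.g. studio (Adam) can still go to lab. Fixed point.
office ∈ A1, so Eve can force the target.

Eve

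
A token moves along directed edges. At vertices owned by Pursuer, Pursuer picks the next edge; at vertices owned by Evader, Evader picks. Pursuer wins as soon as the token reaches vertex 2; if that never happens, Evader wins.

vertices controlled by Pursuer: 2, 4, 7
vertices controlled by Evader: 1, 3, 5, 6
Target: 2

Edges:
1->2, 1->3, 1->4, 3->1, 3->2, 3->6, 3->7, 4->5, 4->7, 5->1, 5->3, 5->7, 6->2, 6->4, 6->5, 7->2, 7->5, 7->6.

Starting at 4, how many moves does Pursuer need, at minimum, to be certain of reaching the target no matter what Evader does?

A0 = {2}
A1: add {7} — 7 (Pursuer) has 7→2.
A2: add {4} — 4 (Pursuer) has 4→7.
A3 = A2; e.g. 1 (Evader) can still go to 3. Fixed point.
4 enters the attractor at level 2, so Pursuer can force the target in 2 moves from there.

2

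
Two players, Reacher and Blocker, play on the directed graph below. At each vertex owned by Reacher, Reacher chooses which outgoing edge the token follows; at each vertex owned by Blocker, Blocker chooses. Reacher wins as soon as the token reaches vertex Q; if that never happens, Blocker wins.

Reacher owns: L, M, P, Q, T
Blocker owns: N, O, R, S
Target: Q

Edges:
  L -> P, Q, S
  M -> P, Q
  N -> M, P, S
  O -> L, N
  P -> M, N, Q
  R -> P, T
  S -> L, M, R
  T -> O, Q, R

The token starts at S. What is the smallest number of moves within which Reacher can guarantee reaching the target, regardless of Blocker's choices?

A0 = {Q}
A1: add {L, M, P, T} — L (Reacher) has L→Q; M (Reacher) has M→Q; P (Reacher) has P→Q; T (Reacher) has T→Q.
A2: add {R} — R (Blocker): all of {P, T} already in.
A3: add {S} — S (Blocker): all of {L, M, R} already in.
S enters the attractor at level 3, so Reacher can force the target in 3 moves from there.

3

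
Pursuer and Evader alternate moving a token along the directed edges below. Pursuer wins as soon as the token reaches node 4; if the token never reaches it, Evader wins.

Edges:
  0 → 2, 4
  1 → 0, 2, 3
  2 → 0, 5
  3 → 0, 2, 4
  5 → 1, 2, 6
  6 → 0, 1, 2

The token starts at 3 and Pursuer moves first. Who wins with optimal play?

Track states (vertex, player-to-move).
A0 = {(4,Pursuer), (4,Evader)}
A1: add {(0,Pursuer), (3,Pursuer)}.
(3,Pursuer) ∈ A1 ⇒ Pursuer forces the target.

Pursuer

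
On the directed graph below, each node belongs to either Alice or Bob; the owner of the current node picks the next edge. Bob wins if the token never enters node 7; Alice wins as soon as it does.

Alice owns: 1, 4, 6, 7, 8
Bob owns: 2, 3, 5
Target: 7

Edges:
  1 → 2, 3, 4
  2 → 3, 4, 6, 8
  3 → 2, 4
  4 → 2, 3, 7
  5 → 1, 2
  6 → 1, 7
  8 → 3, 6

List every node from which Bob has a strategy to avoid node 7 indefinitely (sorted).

A0 = {7}
A1: add {4, 6} — 4 (Alice) has 4→7; 6 (Alice) has 6→7.
A2: add {1, 8} — 1 (Alice) has 1→4; 8 (Alice) has 8→6.
A3 = A2; e.g. 2 (Bob) can still go to 3. Fixed point.
Alice's attractor = {1, 4, 6, 7, 8}; Bob avoids the target exactly from the complement.

2, 3, 5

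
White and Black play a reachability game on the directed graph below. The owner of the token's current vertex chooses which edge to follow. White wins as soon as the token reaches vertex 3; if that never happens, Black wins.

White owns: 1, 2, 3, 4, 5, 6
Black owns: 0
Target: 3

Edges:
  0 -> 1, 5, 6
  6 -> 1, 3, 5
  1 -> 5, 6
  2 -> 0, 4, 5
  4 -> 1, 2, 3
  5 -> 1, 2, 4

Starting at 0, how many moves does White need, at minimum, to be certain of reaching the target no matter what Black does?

A0 = {3}
A1: add {4, 6} — 4 (White) has 4→3; 6 (White) has 6→3.
A2: add {1, 2, 5} — 1 (White) has 1→6; 2 (White) has 2→4; 5 (White) has 5→4.
A3: add {0} — 0 (Black): all of {1, 5, 6} already in.
A3 = all vertices. Fixed point.
0 enters the attractor at level 3, so White can force the target in 3 moves from there.

3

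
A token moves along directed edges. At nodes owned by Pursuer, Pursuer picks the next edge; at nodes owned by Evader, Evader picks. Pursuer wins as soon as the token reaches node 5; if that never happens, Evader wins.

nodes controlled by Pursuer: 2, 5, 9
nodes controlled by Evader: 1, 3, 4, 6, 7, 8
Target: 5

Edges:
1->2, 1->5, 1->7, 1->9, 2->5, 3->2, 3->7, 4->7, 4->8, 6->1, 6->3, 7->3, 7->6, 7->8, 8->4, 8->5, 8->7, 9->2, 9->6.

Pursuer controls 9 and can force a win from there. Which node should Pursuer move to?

A0 = {5}
A1: add {2} — 2 (Pursuer) has 2→5.
A2: add {9} — 9 (Pursuer) has 9→2.
A3 = A2; e.g. 1 (Evader) can still go to 7. Fixed point.
From 9, successor 2 is in the attractor (rank 1); the other successor 6 is not.

2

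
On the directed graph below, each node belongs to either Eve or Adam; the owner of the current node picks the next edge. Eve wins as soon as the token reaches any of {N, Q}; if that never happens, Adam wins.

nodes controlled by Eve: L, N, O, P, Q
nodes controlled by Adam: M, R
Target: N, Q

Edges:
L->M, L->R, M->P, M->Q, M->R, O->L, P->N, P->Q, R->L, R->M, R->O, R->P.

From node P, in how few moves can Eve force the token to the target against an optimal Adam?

1

A0 = {N, Q}
A1: add {P} — P (Eve) has P→N.
A2 = A1; e.g. L (Eve) has no edge into A1. Fixed point.
P enters the attractor at level 1, so Eve can force the target in 1 move from there.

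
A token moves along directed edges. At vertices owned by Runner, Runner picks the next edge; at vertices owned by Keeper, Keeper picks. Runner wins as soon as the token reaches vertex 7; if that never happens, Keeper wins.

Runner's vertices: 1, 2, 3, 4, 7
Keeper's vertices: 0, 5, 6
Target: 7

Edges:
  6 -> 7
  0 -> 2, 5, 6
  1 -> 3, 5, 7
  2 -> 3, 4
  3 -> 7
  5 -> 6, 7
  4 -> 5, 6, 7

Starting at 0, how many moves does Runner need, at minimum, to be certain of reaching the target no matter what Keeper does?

A0 = {7}
A1: add {1, 3, 4, 6} — 1 (Runner) has 1→7; 3 (Runner) has 3→7; 4 (Runner) has 4→7; 6 (Keeper): all of {7} already in.
A2: add {2, 5} — 2 (Runner) has 2→3; 5 (Keeper): all of {6, 7} already in.
A3: add {0} — 0 (Keeper): all of {2, 5, 6} already in.
A3 = all vertices. Fixed point.
0 enters the attractor at level 3, so Runner can force the target in 3 moves from there.

3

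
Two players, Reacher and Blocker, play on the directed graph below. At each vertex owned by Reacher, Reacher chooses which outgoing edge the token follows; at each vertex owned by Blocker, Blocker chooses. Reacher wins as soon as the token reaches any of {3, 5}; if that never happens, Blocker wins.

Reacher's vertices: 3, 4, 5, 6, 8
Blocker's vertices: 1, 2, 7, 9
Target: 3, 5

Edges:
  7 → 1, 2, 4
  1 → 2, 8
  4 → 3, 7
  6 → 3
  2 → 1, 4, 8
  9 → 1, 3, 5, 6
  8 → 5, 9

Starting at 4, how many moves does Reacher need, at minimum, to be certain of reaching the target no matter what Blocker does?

1

A0 = {3, 5}
A1: add {4, 6, 8} — 4 (Reacher) has 4→3; 6 (Reacher) has 6→3; 8 (Reacher) has 8→5.
A2 = A1; e.g. 1 (Blocker) can still go to 2. Fixed point.
4 enters the attractor at level 1, so Reacher can force the target in 1 move from there.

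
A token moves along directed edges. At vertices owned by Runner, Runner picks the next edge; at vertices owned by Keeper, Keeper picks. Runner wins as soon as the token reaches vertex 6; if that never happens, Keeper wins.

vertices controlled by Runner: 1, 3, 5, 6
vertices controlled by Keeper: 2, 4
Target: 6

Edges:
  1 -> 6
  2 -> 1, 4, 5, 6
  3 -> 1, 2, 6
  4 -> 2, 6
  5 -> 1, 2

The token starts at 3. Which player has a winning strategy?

A0 = {6}
A1: add {1, 3} — 1 (Runner) has 1→6; 3 (Runner) has 3→6.
3 ∈ A1, so Runner can force the target.

Runner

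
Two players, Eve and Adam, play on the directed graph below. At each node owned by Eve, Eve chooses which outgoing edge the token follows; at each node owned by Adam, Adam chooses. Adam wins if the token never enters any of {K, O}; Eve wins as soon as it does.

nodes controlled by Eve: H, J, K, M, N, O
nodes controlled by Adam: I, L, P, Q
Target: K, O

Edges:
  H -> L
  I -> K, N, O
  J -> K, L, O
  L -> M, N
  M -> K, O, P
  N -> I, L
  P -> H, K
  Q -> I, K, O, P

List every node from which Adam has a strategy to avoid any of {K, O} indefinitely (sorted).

H, I, L, N, P, Q

A0 = {K, O}
A1: add {J, M} — J (Eve) has J→K; M (Eve) has M→K.
A2 = A1; e.g. H (Eve) has no edge into A1. Fixed point.
Eve's attractor = {J, K, M, O}; Adam avoids the target exactly from the complement.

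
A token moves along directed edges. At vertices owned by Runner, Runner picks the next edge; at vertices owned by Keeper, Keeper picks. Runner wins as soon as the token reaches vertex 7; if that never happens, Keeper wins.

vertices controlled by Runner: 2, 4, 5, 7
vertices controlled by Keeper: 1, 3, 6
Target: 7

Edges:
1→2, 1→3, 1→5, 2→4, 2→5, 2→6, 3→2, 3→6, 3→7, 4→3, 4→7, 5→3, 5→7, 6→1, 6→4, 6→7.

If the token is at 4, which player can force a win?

Runner

A0 = {7}
A1: add {4, 5} — 4 (Runner) has 4→7; 5 (Runner) has 5→7.
4 ∈ A1, so Runner can force the target.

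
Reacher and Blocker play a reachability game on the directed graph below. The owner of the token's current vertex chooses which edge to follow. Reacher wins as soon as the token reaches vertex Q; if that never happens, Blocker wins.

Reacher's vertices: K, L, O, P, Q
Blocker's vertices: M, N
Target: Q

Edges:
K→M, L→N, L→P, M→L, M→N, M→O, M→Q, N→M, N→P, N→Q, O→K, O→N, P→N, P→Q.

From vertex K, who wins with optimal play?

A0 = {Q}
A1: add {P} — P (Reacher) has P→Q.
A2: add {L} — L (Reacher) has L→P.
A3 = A2; e.g. K (Reacher) has no edge into A2. Fixed point.
K never enters the attractor, so Blocker can avoid the target forever.

Blocker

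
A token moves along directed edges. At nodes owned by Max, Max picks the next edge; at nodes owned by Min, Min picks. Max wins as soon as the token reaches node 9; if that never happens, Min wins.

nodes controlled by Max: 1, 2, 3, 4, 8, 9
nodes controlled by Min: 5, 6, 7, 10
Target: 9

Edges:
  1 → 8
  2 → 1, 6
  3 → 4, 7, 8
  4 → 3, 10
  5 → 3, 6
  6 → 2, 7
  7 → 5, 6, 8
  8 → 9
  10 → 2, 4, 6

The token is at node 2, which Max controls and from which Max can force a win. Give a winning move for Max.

A0 = {9}
A1: add {8} — 8 (Max) has 8→9.
A2: add {1, 3} — 1 (Max) has 1→8; 3 (Max) has 3→8.
A3: add {2, 4} — 2 (Max) has 2→1; 4 (Max) has 4→3.
A4 = A3; e.g. 5 (Min) can still go to 6. Fixed point.
From 2, successor 1 is in the attractor (rank 2); the other successor 6 is not.

1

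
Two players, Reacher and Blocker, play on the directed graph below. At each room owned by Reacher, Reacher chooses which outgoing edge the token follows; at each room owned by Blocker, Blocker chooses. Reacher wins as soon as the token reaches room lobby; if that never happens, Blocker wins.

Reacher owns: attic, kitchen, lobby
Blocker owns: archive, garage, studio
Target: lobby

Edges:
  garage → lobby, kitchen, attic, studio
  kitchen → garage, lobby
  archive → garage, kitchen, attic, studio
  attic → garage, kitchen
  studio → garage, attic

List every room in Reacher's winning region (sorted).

A0 = {lobby}
A1: add {kitchen} — kitchen (Reacher) has kitchen→lobby.
A2: add {attic} — attic (Reacher) has attic→kitchen.
A3 = A2; e.g. garage (Blocker) can still go to studio. Fixed point.
Reacher's winning region = {attic, kitchen, lobby}.

attic, kitchen, lobby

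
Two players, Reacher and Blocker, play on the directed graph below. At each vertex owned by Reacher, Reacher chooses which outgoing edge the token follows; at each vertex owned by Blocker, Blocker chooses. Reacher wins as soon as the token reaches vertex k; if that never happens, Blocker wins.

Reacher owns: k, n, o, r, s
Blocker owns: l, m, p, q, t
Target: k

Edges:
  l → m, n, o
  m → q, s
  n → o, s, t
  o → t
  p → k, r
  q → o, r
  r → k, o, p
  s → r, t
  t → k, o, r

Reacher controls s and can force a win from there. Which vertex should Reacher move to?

r

A0 = {k}
A1: add {r} — r (Reacher) has r→k.
A2: add {p, s} — p (Blocker): all of {k, r} already in; s (Reacher) has s→r.
A3: add {n} — n (Reacher) has n→s.
A4 = A3; e.g. l (Blocker) can still go to m. Fixed point.
From s, successor r is in the attractor (rank 1); the other successor t is not.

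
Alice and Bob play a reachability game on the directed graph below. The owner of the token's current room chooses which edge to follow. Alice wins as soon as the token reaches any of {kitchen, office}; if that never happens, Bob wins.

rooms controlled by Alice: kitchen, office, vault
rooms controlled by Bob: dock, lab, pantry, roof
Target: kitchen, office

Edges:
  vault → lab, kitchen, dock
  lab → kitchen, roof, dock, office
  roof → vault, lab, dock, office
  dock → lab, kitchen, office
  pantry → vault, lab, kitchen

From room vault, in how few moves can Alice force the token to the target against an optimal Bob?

A0 = {kitchen, office}
A1: add {vault} — vault (Alice) has vault→kitchen.
A2 = A1; e.g. lab (Bob) can still go to roof. Fixed point.
vault enters the attractor at level 1, so Alice can force the target in 1 move from there.

1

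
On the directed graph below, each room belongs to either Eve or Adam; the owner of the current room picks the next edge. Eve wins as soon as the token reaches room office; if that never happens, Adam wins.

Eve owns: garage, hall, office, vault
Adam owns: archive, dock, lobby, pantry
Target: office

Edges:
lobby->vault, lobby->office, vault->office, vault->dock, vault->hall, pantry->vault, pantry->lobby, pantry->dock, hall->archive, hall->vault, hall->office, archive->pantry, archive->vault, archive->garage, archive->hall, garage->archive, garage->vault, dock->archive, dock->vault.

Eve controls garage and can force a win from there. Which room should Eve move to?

vault

A0 = {office}
A1: add {hall, vault} — vault (Eve) has vault→office; hall (Eve) has hall→office.
A2: add {garage, lobby} — lobby (Adam): all of {vault, office} already in; garage (Eve) has garage→vault.
A3 = A2; e.g. pantry (Adam) can still go to dock. Fixed point.
From garage, successor vault is in the attractor (rank 1); the other successor archive is not.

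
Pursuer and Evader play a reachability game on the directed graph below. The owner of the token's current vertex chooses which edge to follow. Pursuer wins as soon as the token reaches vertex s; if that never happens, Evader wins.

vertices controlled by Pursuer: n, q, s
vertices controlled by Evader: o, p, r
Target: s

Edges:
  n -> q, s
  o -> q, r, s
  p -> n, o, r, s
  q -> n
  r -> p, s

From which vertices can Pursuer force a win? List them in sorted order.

n, q, s

A0 = {s}
A1: add {n} — n (Pursuer) has n→s.
A2: add {q} — q (Pursuer) has q→n.
A3 = A2; e.g. o (Evader) can still go to r. Fixed point.
Pursuer's winning region = {n, q, s}.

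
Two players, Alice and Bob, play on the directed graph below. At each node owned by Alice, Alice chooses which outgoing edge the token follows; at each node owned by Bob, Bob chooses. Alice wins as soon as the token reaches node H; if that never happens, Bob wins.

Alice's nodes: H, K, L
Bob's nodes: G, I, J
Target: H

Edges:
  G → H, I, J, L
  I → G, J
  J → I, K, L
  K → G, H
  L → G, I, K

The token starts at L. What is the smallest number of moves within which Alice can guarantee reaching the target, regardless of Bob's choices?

A0 = {H}
A1: add {K} — K (Alice) has K→H.
A2: add {L} — L (Alice) has L→K.
A3 = A2; e.g. G (Bob) can still go to I. Fixed point.
L enters the attractor at level 2, so Alice can force the target in 2 moves from there.

2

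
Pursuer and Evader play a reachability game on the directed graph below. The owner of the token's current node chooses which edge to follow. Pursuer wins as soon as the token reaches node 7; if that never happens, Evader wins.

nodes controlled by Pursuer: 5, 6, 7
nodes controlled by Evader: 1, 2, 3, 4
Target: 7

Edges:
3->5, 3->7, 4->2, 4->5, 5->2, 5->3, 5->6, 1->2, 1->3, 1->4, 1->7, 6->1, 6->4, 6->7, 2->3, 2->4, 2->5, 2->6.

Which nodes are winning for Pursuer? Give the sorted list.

A0 = {7}
A1: add {6} — 6 (Pursuer) has 6→7.
A2: add {5} — 5 (Pursuer) has 5→6.
A3: add {3} — 3 (Evader): all of {5, 7} already in.
A4 = A3; e.g. 1 (Evader) can still go to 2. Fixed point.
Pursuer's winning region = {3, 5, 6, 7}.

3, 5, 6, 7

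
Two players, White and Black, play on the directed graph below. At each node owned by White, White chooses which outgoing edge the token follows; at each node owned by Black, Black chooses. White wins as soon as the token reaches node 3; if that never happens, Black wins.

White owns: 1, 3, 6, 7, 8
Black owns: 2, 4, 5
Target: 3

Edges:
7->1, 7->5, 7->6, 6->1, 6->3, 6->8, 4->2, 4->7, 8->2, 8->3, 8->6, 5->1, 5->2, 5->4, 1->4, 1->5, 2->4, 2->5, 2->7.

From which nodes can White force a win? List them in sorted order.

3, 6, 7, 8

A0 = {3}
A1: add {6, 8} — 6 (White) has 6→3; 8 (White) has 8→3.
A2: add {7} — 7 (White) has 7→6.
A3 = A2; e.g. 1 (White) has no edge into A2. Fixed point.
White's winning region = {3, 6, 7, 8}.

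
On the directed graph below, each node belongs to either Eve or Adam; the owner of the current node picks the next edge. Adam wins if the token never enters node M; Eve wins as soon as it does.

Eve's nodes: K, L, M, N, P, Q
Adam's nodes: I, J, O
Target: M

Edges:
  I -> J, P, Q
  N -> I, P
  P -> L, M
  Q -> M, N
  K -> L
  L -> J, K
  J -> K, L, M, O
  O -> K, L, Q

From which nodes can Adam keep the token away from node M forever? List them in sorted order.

A0 = {M}
A1: add {P, Q} — P (Eve) has P→M; Q (Eve) has Q→M.
A2: add {N} — N (Eve) has N→P.
A3 = A2; e.g. I (Adam) can still go to J. Fixed point.
Eve's attractor = {M, N, P, Q}; Adam avoids the target exactly from the complement.

I, J, K, L, O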